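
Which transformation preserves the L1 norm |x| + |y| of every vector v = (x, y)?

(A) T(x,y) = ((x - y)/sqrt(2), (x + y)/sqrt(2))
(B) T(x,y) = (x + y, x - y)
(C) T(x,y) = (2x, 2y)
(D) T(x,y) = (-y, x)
D

A transformation preserves a norm if ||T(v)|| = ||v|| for every v; a single vector where the norm changes rules an option out.

(A) T(x,y) = ((x - y)/sqrt(2), (x + y)/sqrt(2)): v = (1, 0) has norm |1| + |0| = 1, but T(v) = (sqrt(2)/2, sqrt(2)/2) has norm sqrt(2) -- not preserved.
(B) T(x,y) = (x + y, x - y): v = (1, 0) has norm |1| + |0| = 1, but T(v) = (1, 1) has norm 2 -- not preserved.
(C) T(x,y) = (2x, 2y): v = (1, 0) has norm |1| + |0| = 1, but T(v) = (2, 0) has norm 2 -- not preserved.
(D) T(x,y) = (-y, x): preserves the norm -- it only permutes the coordinates and/or flips signs, which leaves |x| + |y| unchanged.

Therefore the answer is (D).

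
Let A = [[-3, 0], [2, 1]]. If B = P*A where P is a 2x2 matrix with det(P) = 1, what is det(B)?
-3

By the multiplicative property of determinants, det(B) = det(P*A) = det(P) * det(A) = det(A),
so the determinant is invariant under multiplication by any determinant-1 matrix; we just need det(A).

det(A) = (-3)(1) - (0)(2) = -3 - 0 = -3

Therefore det(B) = 1 * (-3) = -3.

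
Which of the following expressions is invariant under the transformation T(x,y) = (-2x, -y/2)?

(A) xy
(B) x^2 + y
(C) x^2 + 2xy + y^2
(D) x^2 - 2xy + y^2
A

An expression E(x,y) is invariant under T if E(T(x,y)) = E(x,y). Here T(x,y) = (-2x, -y/2).
Substitute the transformed coordinates into each option and compare with the original:
(A) xy  ->  (-2x)(-y/2) = xy   [equals xy: invariant]
(B) x^2 + y  ->  (-2x)^2 + (-y/2) = 4x^2 - y/2   [differs from x^2 + y: not invariant]
(C) x^2 + 2xy + y^2  ->  (-2x)^2 + 2(-2x)(-y/2) + (-y/2)^2 = 4x^2 + 2xy + y^2/4   [differs from x^2 + 2xy + y^2: not invariant]
(D) x^2 - 2xy + y^2  ->  (-2x)^2 - 2(-2x)(-y/2) + (-y/2)^2 = 4x^2 - 2xy + y^2/4   [differs from x^2 - 2xy + y^2: not invariant]

Only option (A), xy, is unchanged by the transformation.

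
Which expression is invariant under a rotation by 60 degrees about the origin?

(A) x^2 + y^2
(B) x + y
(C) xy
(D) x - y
A

A rotation by 60 degrees sends (x, y) to (x/2 - sqrt(3)y/2, sqrt(3)x/2 + y/2).
Substitute the transformed coordinates into each option and compare with the original:
(A) x^2 + y^2  ->  (x/2 - sqrt(3)y/2)^2 + (sqrt(3)x/2 + y/2)^2 = x^2 + y^2   [equals x^2 + y^2: invariant]
(B) x + y  ->  (x/2 - sqrt(3)y/2) + (sqrt(3)x/2 + y/2) = x/2 + sqrt(3)x/2 - sqrt(3)y/2 + y/2   [differs from x + y: not invariant]
(C) xy  ->  (x/2 - sqrt(3)y/2)(sqrt(3)x/2 + y/2) = sqrt(3)x^2/4 - xy/2 - sqrt(3)y^2/4   [differs from xy: not invariant]
(D) x - y  ->  (x/2 - sqrt(3)y/2) - (sqrt(3)x/2 + y/2) = -sqrt(3)x/2 + x/2 - sqrt(3)y/2 - y/2   [differs from x - y: not invariant]

Only option (A), x^2 + y^2, is unchanged by the transformation.
Geometrically, x^2 + y^2 is the squared distance from the origin, which every rotation about the origin preserves.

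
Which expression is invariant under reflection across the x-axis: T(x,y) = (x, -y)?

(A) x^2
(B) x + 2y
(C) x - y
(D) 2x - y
A

The map is reflection across the x-axis: T(x,y) = (x, -y).
Substitute the transformed coordinates into each option and compare with the original:
(A) x^2  ->  (x)^2 = x^2   [equals x^2: invariant]
(B) x + 2y  ->  (x) + 2(-y) = x - 2y   [differs from x + 2y: not invariant]
(C) x - y  ->  (x) - (-y) = x + y   [differs from x - y: not invariant]
(D) 2x - y  ->  2(x) - (-y) = 2x + y   [differs from 2x - y: not invariant]

Only option (A), x^2, is unchanged by the transformation.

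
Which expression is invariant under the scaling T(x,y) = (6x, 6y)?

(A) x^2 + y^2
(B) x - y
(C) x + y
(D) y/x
D

Under the uniform scaling T(x,y) = (6x, 6y):
Substitute the transformed coordinates into each option and compare with the original:
(A) x^2 + y^2  ->  (6x)^2 + (6y)^2 = 36x^2 + 36y^2   [differs from x^2 + y^2: not invariant]
(B) x - y  ->  (6x) - (6y) = 6x - 6y   [differs from x - y: not invariant]
(C) x + y  ->  (6x) + (6y) = 6x + 6y   [differs from x + y: not invariant]
(D) y/x  ->  (6y)/(6x) = y/x   [equals y/x: invariant]

Only option (D), y/x, is unchanged by the transformation.
The common factor 6 cancels in a ratio of coordinates, while sums, products and sums of squares pick up factors of 6 or 36.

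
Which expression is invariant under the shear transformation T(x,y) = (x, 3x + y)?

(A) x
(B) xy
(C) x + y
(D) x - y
A

Under the shear T(x,y) = (x, 3x + y):
Substitute the transformed coordinates into each option and compare with the original:
(A) x  ->  (x) = x   [equals x: invariant]
(B) xy  ->  (x)(3x + y) = 3x^2 + xy   [differs from xy: not invariant]
(C) x + y  ->  (x) + (3x + y) = 4x + y   [differs from x + y: not invariant]
(D) x - y  ->  (x) - (3x + y) = -2x - y   [differs from x - y: not invariant]

Only option (A), x, is unchanged by the transformation.
A vertical shear moves points parallel to the y-axis, so the x-coordinate (and any function of x alone) is unchanged.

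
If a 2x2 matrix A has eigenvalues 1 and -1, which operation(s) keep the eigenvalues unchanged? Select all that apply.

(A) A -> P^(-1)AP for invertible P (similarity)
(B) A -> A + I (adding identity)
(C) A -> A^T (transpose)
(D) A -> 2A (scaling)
A and C

Eigenvalues are preserved by:
1. Similarity transformations: A -> P^(-1)AP (same characteristic polynomial)
2. Transpose: A^T has the same eigenvalues as A

Eigenvalues are NOT preserved by:
- Adding identity: eigenvalues become 1+1, -1+1
- Scaling: eigenvalues become 2, -2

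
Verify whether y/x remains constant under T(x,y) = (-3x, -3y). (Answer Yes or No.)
Yes

Substitute T(x,y) = (-3x, -3y) into the expression and compare with the original.

Original: y/x
After applying T: (-3y)/(-3x) = y/x

This is identical to the original y/x, so the expression is invariant.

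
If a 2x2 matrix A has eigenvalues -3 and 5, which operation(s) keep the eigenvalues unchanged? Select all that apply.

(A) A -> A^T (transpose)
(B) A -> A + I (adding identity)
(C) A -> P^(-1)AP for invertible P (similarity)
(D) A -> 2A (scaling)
A and C

Eigenvalues are preserved by:
1. Similarity transformations: A -> P^(-1)AP (same characteristic polynomial)
2. Transpose: A^T has the same eigenvalues as A

Eigenvalues are NOT preserved by:
- Adding identity: eigenvalues become -3+1, 5+1
- Scaling: eigenvalues become -6, 10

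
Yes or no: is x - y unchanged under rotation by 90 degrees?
No

Applying rotation by 90 degrees: x' = x*cos(90 degrees) - y*sin(90 degrees) = -y, y' = x*sin(90 degrees) + y*cos(90 degrees) = x

Substituting into x - y:
(-y) - (x)
= -x - y

This differs from the original expression x - y, so it is NOT invariant.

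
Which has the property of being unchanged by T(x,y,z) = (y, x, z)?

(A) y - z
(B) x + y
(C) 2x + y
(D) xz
B

Apply T(x,y,z) = (y, x, z) to each option, i.e. replace (x, y, z) by the transformed coordinates.
Substitute the transformed coordinates into each option and compare with the original:
(A) y - z  ->  (x) - (z) = x - z   [differs from y - z: not invariant]
(B) x + y  ->  (y) + (x) = x + y   [equals x + y: invariant]
(C) 2x + y  ->  2(y) + (x) = x + 2y   [differs from 2x + y: not invariant]
(D) xz  ->  (y)(z) = yz   [differs from xz: not invariant]

Only option (B), x + y, is unchanged by the transformation.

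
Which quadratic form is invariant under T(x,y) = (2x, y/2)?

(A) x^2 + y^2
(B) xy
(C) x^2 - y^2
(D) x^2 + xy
B

T multiplies x by 2 and divides y by 2.
Substitute the transformed coordinates into each option and compare with the original:
(A) x^2 + y^2  ->  (2x)^2 + (y/2)^2 = 4x^2 + y^2/4   [differs from x^2 + y^2: not invariant]
(B) xy  ->  (2x)(y/2) = xy   [equals xy: invariant]
(C) x^2 - y^2  ->  (2x)^2 - (y/2)^2 = 4x^2 - y^2/4   [differs from x^2 - y^2: not invariant]
(D) x^2 + xy  ->  (2x)^2 + (2x)(y/2) = 4x^2 + xy   [differs from x^2 + xy: not invariant]

Only option (B), xy, is unchanged by the transformation.
The factors 2 and 1/2 cancel only in the pure product xy.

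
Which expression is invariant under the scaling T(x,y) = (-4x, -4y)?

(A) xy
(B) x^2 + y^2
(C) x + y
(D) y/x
D

Under the uniform scaling T(x,y) = (-4x, -4y):
Substitute the transformed coordinates into each option and compare with the original:
(A) xy  ->  (-4x)(-4y) = 16xy   [differs from xy: not invariant]
(B) x^2 + y^2  ->  (-4x)^2 + (-4y)^2 = 16x^2 + 16y^2   [differs from x^2 + y^2: not invariant]
(C) x + y  ->  (-4x) + (-4y) = -4x - 4y   [differs from x + y: not invariant]
(D) y/x  ->  (-4y)/(-4x) = y/x   [equals y/x: invariant]

Only option (D), y/x, is unchanged by the transformation.
The common factor -4 cancels in a ratio of coordinates, while sums, products and sums of squares pick up factors of -4 or 16.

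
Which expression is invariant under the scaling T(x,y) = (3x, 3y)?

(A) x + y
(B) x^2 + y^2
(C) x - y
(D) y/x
D

Under the uniform scaling T(x,y) = (3x, 3y):
Substitute the transformed coordinates into each option and compare with the original:
(A) x + y  ->  (3x) + (3y) = 3x + 3y   [differs from x + y: not invariant]
(B) x^2 + y^2  ->  (3x)^2 + (3y)^2 = 9x^2 + 9y^2   [differs from x^2 + y^2: not invariant]
(C) x - y  ->  (3x) - (3y) = 3x - 3y   [differs from x - y: not invariant]
(D) y/x  ->  (3y)/(3x) = y/x   [equals y/x: invariant]

Only option (D), y/x, is unchanged by the transformation.
The common factor 3 cancels in a ratio of coordinates, while sums, products and sums of squares pick up factors of 3 or 9.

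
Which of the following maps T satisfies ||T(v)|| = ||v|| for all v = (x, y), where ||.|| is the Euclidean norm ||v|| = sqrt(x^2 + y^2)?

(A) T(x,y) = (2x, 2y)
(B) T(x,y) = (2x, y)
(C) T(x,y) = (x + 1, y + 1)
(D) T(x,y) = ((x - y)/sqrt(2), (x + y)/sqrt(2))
D

A transformation preserves a norm if ||T(v)|| = ||v|| for every v; a single vector where the norm changes rules an option out.

(A) T(x,y) = (2x, 2y): v = (1, 0) has norm sqrt((1)^2 + (0)^2) = 1, but T(v) = (2, 0) has norm 2 -- not preserved.
(B) T(x,y) = (2x, y): v = (1, 0) has norm sqrt((1)^2 + (0)^2) = 1, but T(v) = (2, 0) has norm 2 -- not preserved.
(C) T(x,y) = (x + 1, y + 1): v = (1, 0) has norm sqrt((1)^2 + (0)^2) = 1, but T(v) = (2, 1) has norm sqrt(5) -- not preserved.
(D) T(x,y) = ((x - y)/sqrt(2), (x + y)/sqrt(2)): preserves the norm -- it is an orthogonal map (a rotation/reflection), and (sqrt(2)(x - y)/2)^2 + (sqrt(2)(x + y)/2)^2 simplifies to x^2 + y^2.

Therefore the answer is (D).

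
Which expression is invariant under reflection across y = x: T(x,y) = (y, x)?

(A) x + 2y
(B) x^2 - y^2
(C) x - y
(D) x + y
D

The map is reflection across y = x: T(x,y) = (y, x).
Substitute the transformed coordinates into each option and compare with the original:
(A) x + 2y  ->  (y) + 2(x) = 2x + y   [differs from x + 2y: not invariant]
(B) x^2 - y^2  ->  (y)^2 - (x)^2 = -x^2 + y^2   [differs from x^2 - y^2: not invariant]
(C) x - y  ->  (y) - (x) = -x + y   [differs from x - y: not invariant]
(D) x + y  ->  (y) + (x) = x + y   [equals x + y: invariant]

Only option (D), x + y, is unchanged by the transformation.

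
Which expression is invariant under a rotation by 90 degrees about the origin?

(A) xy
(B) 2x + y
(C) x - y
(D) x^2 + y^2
D

A rotation by 90 degrees sends (x, y) to (-y, x).
Substitute the transformed coordinates into each option and compare with the original:
(A) xy  ->  (-y)(x) = -xy   [differs from xy: not invariant]
(B) 2x + y  ->  2(-y) + (x) = x - 2y   [differs from 2x + y: not invariant]
(C) x - y  ->  (-y) - (x) = -x - y   [differs from x - y: not invariant]
(D) x^2 + y^2  ->  (-y)^2 + (x)^2 = x^2 + y^2   [equals x^2 + y^2: invariant]

Only option (D), x^2 + y^2, is unchanged by the transformation.
Geometrically, x^2 + y^2 is the squared distance from the origin, which every rotation about the origin preserves.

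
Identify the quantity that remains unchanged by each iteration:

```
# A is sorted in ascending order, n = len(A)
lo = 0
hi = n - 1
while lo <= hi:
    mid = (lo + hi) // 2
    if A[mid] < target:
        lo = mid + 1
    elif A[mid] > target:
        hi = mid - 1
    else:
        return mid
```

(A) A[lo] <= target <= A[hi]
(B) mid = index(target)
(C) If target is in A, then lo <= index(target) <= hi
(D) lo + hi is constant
C

A loop invariant must hold before the first iteration and be re-established by every execution of the body.

(C) If target is in A, then lo <= index(target) <= hi: Before the loop [lo, hi] = [0, n-1] covers every index. When A[mid] < target, sortedness puts target strictly to the right of mid, so setting lo = mid + 1 keeps index(target) in [lo, hi]; symmetrically for hi = mid - 1. Hence 'if target is in A then lo <= index(target) <= hi' holds after every iteration, and when lo > hi it proves target is absent.

The other options fail:
(A) A[lo] <= target <= A[hi]: fails when target is not in A (e.g. target < A[0] already violates it before the loop), so it is not maintained in general.
(B) mid = index(target): mid is just the current probe; it equals index(target) only on the iteration that returns.
(D) lo + hi is constant: each iteration moves exactly one of lo, hi, so lo + hi changes (e.g. 0 + (n-1) becomes (mid+1) + (n-1)).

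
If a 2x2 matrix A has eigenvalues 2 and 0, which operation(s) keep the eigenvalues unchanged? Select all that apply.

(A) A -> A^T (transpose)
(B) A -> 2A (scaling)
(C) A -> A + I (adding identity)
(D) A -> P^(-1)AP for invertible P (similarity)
A and D

Eigenvalues are preserved by:
1. Similarity transformations: A -> P^(-1)AP (same characteristic polynomial)
2. Transpose: A^T has the same eigenvalues as A

Eigenvalues are NOT preserved by:
- Adding identity: eigenvalues become 2+1, 0+1
- Scaling: eigenvalues become 4, 0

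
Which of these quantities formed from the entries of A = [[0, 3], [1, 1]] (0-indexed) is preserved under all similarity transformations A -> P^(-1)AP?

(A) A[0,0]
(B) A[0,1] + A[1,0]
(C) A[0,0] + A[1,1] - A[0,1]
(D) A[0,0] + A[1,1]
D

A[0,0] + A[1,1] is the trace of A. By the cyclic property of the trace, tr(P^(-1)AP) = tr(APP^(-1)) = tr(A), so it is the same for every matrix similar to A.

The other combinations are not similarity invariants. For example, take P = [[1, 2], [0, 1]] (det P = 1), so P^(-1) = [[1, -2], [0, 1]] and
B = P^(-1)AP = [[-2, -3], [1, 3]].
Evaluating each option on A and on B:
(A) A[0,0]: 0 for A, -2 for B -> changes
(B) A[0,1] + A[1,0]: 4 for A, -2 for B -> changes
(C) A[0,0] + A[1,1] - A[0,1]: -2 for A, 4 for B -> changes
(D) A[0,0] + A[1,1]: 1 for A, 1 for B -> unchanged

Only (D) A[0,0] + A[1,1] = 1 survives (and it does so for every P, not just this one), so it is the invariant.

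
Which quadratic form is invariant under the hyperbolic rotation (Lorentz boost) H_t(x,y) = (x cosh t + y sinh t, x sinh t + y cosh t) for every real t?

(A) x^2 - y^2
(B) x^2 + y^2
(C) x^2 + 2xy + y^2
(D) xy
A

Write x' = x cosh t + y sinh t, y' = x sinh t + y cosh t and substitute into each option:
(A) x^2 - y^2: (x cosh t + y sinh t)^2 - (x sinh t + y cosh t)^2 = x^2(cosh^2 t - sinh^2 t) + 2xy(cosh t sinh t - sinh t cosh t) + y^2(sinh^2 t - cosh^2 t) = x^2 - y^2   [invariant, using cosh^2 t - sinh^2 t = 1]
(B) x^2 + y^2: (x cosh t + y sinh t)^2 + (x sinh t + y cosh t)^2 = (x^2 + y^2)(cosh^2 t + sinh^2 t) + 4xy sinh t cosh t = (x^2 + y^2) cosh 2t + 2xy sinh 2t   [not invariant for t != 0]
(C) x^2 + 2xy + y^2: (x' + y')^2 with x' + y' = (x + y)(cosh t + sinh t) = (x + y)e^t, so it becomes (x + y)^2 e^(2t)   [not invariant for t != 0]
(D) xy: (x cosh t + y sinh t)(x sinh t + y cosh t) = xy(cosh^2 t + sinh^2 t) + (x^2 + y^2) sinh t cosh t = xy cosh 2t + (x^2 + y^2)(sinh 2t)/2   [not invariant for t != 0]

Only (A) x^2 - y^2 is unchanged; it is the Minkowski form preserved by Lorentz boosts, just as x^2 + y^2 is preserved by ordinary rotations.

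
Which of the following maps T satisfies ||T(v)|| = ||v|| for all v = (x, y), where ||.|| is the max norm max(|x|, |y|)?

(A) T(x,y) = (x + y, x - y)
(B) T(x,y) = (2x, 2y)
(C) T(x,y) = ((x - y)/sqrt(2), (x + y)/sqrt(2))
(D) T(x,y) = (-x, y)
D

A transformation preserves a norm if ||T(v)|| = ||v|| for every v; a single vector where the norm changes rules an option out.

(A) T(x,y) = (x + y, x - y): v = (1, 1) has norm max(|1|, |1|) = 1, but T(v) = (2, 0) has norm 2 -- not preserved.
(B) T(x,y) = (2x, 2y): v = (1, 0) has norm max(|1|, |0|) = 1, but T(v) = (2, 0) has norm 2 -- not preserved.
(C) T(x,y) = ((x - y)/sqrt(2), (x + y)/sqrt(2)): v = (1, 0) has norm max(|1|, |0|) = 1, but T(v) = (sqrt(2)/2, sqrt(2)/2) has norm sqrt(2)/2 -- not preserved.
(D) T(x,y) = (-x, y): preserves the norm -- it only permutes the coordinates and/or flips signs, which leaves max(|x|, |y|) unchanged.

Therefore the answer is (D).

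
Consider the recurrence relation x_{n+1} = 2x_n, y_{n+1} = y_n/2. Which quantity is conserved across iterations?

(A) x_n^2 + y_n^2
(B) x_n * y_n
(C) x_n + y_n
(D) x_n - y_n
B

For the recurrence x_{n+1} = 2x_n, y_{n+1} = y_n/2:

x_{n+1} * y_{n+1} = (2x_n) * (y_n/2) = x_n * y_n
The product is conserved.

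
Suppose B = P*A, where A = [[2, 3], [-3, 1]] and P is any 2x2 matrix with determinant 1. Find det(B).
11

By the multiplicative property of determinants, det(B) = det(P*A) = det(P) * det(A) = det(A),
so the determinant is invariant under multiplication by any determinant-1 matrix; we just need det(A).

det(A) = (2)(1) - (3)(-3) = 2 - (-9) = 11

Therefore det(B) = 1 * 11 = 11.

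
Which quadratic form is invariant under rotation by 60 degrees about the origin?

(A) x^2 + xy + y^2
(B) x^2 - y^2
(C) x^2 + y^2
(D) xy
C

Rotation by 60 degrees sends (x, y) to (x/2 - sqrt(3)y/2, sqrt(3)x/2 + y/2).
Substitute the transformed coordinates into each option and compare with the original:
(A) x^2 + xy + y^2  ->  (x/2 - sqrt(3)y/2)^2 + (x/2 - sqrt(3)y/2)(sqrt(3)x/2 + y/2) + (sqrt(3)x/2 + y/2)^2 = sqrt(3)x^2/4 + x^2 - xy/2 - sqrt(3)y^2/4 + y^2   [differs from x^2 + xy + y^2: not invariant]
(B) x^2 - y^2  ->  (x/2 - sqrt(3)y/2)^2 - (sqrt(3)x/2 + y/2)^2 = -x^2/2 - sqrt(3)xy + y^2/2   [differs from x^2 - y^2: not invariant]
(C) x^2 + y^2  ->  (x/2 - sqrt(3)y/2)^2 + (sqrt(3)x/2 + y/2)^2 = x^2 + y^2   [equals x^2 + y^2: invariant]
(D) xy  ->  (x/2 - sqrt(3)y/2)(sqrt(3)x/2 + y/2) = sqrt(3)x^2/4 - xy/2 - sqrt(3)y^2/4   [differs from xy: not invariant]

Only option (C), x^2 + y^2, is unchanged by the transformation.
x^2 + y^2 is the squared distance from the origin, which rotations preserve.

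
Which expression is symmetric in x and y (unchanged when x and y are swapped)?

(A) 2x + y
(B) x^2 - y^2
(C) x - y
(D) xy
D

A symmetric expression is unchanged when the variables are permuted; here the transformation to test is the swap (x, y) -> (y, x).
Substitute the transformed coordinates into each option and compare with the original:
(A) 2x + y  ->  2(y) + (x) = x + 2y   [differs from 2x + y: not invariant]
(B) x^2 - y^2  ->  (y)^2 - (x)^2 = -x^2 + y^2   [differs from x^2 - y^2: not invariant]
(C) x - y  ->  (y) - (x) = -x + y   [differs from x - y: not invariant]
(D) xy  ->  (y)(x) = xy   [equals xy: invariant]

Only option (D), xy, is unchanged by the transformation.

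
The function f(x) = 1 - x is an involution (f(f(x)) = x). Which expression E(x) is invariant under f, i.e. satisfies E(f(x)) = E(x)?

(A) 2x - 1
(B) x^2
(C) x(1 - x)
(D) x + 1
C

Replace x by f(x) = 1 - x in each option and simplify. As a quick numerical cross-check, also compare E(3) with E(f(3)) = E(-2).

(A) 2x - 1  ->  2(1 - x) - 1 = 1 - 2x; check: E(3) = 5 but E(-2) = -5.   [not invariant]
(B) x^2  ->  (1 - x)^2 = (x - 1)^2; check: E(3) = 9 but E(-2) = 4.   [not invariant]
(C) x(1 - x)  ->  (1 - x)(1 - (1 - x)), which simplifies back to x(1 - x); check: E(3) = -6, E(-2) = -6.   [invariant]
(D) x + 1  ->  (1 - x) + 1 = 2 - x; check: E(3) = 4 but E(-2) = -1.   [not invariant]

Only (C) is unchanged. E is symmetric under swapping x with f(x) = 1 - x, which is exactly what an involution does.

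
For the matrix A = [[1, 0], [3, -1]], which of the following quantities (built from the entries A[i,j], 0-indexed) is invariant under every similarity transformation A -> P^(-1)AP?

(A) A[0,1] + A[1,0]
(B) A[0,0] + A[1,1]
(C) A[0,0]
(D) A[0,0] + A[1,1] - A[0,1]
B

A[0,0] + A[1,1] is the trace of A. By the cyclic property of the trace, tr(P^(-1)AP) = tr(APP^(-1)) = tr(A), so it is the same for every matrix similar to A.

The other combinations are not similarity invariants. For example, take P = [[1, -1], [0, 1]] (det P = 1), so P^(-1) = [[1, 1], [0, 1]] and
B = P^(-1)AP = [[4, -5], [3, -4]].
Evaluating each option on A and on B:
(A) A[0,1] + A[1,0]: 3 for A, -2 for B -> changes
(B) A[0,0] + A[1,1]: 0 for A, 0 for B -> unchanged
(C) A[0,0]: 1 for A, 4 for B -> changes
(D) A[0,0] + A[1,1] - A[0,1]: 0 for A, 5 for B -> changes

Only (B) A[0,0] + A[1,1] = 0 survives (and it does so for every P, not just this one), so it is the invariant.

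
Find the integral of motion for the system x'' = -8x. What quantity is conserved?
E = (x')^2 + 8x^2

Multiply the equation by x':
x' * x'' = -8x * x'
The left side is d/dt[(x')^2/2] and the right side is d/dt[-8x^2/2], so
d/dt[(x')^2/2 + 8x^2/2] = 0, i.e. (x')^2/2 + 8x^2/2 = constant.
Multiplying by 2, the integral of motion is E = (x')^2 + 8x^2.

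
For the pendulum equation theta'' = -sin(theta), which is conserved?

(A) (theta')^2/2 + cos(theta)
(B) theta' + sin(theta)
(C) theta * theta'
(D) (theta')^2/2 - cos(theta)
D

A first integral I satisfies dI/dt = 0 along every solution. Differentiate each option and use the equation of motion:
(A) d/dt[(theta')^2/2 + cos(theta)] = theta' theta'' - sin(theta) theta' = -2 theta' sin(theta), not identically 0
(B) d/dt[theta' + sin(theta)] = theta'' + cos(theta) theta' = -sin(theta) + theta' cos(theta), not identically 0
(C) d/dt[theta * theta'] = (theta')^2 + theta theta'' = (theta')^2 - theta sin(theta), not identically 0
(D) d/dt[(theta')^2/2 - cos(theta)] = theta' theta'' + sin(theta) theta' = theta'(-sin(theta)) + theta' sin(theta) = 0

Only (D) has zero time-derivative. This is the total energy: kinetic (theta')^2/2 plus potential -cos(theta).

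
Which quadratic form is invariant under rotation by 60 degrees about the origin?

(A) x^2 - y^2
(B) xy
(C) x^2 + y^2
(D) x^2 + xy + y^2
C

Rotation by 60 degrees sends (x, y) to (x/2 - sqrt(3)y/2, sqrt(3)x/2 + y/2).
Substitute the transformed coordinates into each option and compare with the original:
(A) x^2 - y^2  ->  (x/2 - sqrt(3)y/2)^2 - (sqrt(3)x/2 + y/2)^2 = -x^2/2 - sqrt(3)xy + y^2/2   [differs from x^2 - y^2: not invariant]
(B) xy  ->  (x/2 - sqrt(3)y/2)(sqrt(3)x/2 + y/2) = sqrt(3)x^2/4 - xy/2 - sqrt(3)y^2/4   [differs from xy: not invariant]
(C) x^2 + y^2  ->  (x/2 - sqrt(3)y/2)^2 + (sqrt(3)x/2 + y/2)^2 = x^2 + y^2   [equals x^2 + y^2: invariant]
(D) x^2 + xy + y^2  ->  (x/2 - sqrt(3)y/2)^2 + (x/2 - sqrt(3)y/2)(sqrt(3)x/2 + y/2) + (sqrt(3)x/2 + y/2)^2 = sqrt(3)x^2/4 + x^2 - xy/2 - sqrt(3)y^2/4 + y^2   [differs from x^2 + xy + y^2: not invariant]

Only option (C), x^2 + y^2, is unchanged by the transformation.
x^2 + y^2 is the squared distance from the origin, which rotations preserve.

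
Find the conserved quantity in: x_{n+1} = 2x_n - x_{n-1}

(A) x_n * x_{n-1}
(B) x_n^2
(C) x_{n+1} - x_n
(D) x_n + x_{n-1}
C

For the recurrence x_{n+1} = 2x_n - x_{n-1}:

If x_{n+1} = 2x_n - x_{n-1}, then:
x_{n+1} - x_n = x_n - x_{n-1}
The first difference is constant throughout the sequence.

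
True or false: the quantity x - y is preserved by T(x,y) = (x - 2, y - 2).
True

Substitute T(x,y) = (x - 2, y - 2) into the expression and compare with the original.

Original: x - y
After applying T: (x - 2) - (y - 2) = x - y

This is identical to the original x - y, so the expression is invariant.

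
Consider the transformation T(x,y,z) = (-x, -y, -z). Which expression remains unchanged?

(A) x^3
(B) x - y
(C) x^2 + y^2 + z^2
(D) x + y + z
C

Apply T(x,y,z) = (-x, -y, -z) to each option, i.e. replace (x, y, z) by the transformed coordinates.
Substitute the transformed coordinates into each option and compare with the original:
(A) x^3  ->  (-x)^3 = -x^3   [differs from x^3: not invariant]
(B) x - y  ->  (-x) - (-y) = -x + y   [differs from x - y: not invariant]
(C) x^2 + y^2 + z^2  ->  (-x)^2 + (-y)^2 + (-z)^2 = x^2 + y^2 + z^2   [equals x^2 + y^2 + z^2: invariant]
(D) x + y + z  ->  (-x) + (-y) + (-z) = -x - y - z   [differs from x + y + z: not invariant]

Only option (C), x^2 + y^2 + z^2, is unchanged by the transformation.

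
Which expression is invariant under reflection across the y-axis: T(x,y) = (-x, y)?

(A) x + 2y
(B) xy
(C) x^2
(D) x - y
C

The map is reflection across the y-axis: T(x,y) = (-x, y).
Substitute the transformed coordinates into each option and compare with the original:
(A) x + 2y  ->  (-x) + 2(y) = -x + 2y   [differs from x + 2y: not invariant]
(B) xy  ->  (-x)(y) = -xy   [differs from xy: not invariant]
(C) x^2  ->  (-x)^2 = x^2   [equals x^2: invariant]
(D) x - y  ->  (-x) - (y) = -x - y   [differs from x - y: not invariant]

Only option (C), x^2, is unchanged by the transformation.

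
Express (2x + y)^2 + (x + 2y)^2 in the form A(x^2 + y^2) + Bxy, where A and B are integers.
5(x^2 + y^2) + 8xy

Expanding: (2x + y)^2 = 4x^2 + 4xy + y^2
(x + 2y)^2 = x^2 + 4xy + 4y^2
Sum = (4+1)(x^2+y^2) + 8xy = 5(x^2 + y^2) + 8xy
This is symmetric in x and y.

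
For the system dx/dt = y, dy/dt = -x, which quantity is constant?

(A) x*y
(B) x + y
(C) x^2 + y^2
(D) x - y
C

A first integral I satisfies dI/dt = 0 along every solution. Differentiate each option and use the equation of motion:
(A) d/dt[x*y] = (dx/dt)y + x(dy/dt) = y^2 - x^2, not identically 0
(B) d/dt[x + y] = y + (-x) = y - x, not identically 0
(C) d/dt[x^2 + y^2] = 2x*dx/dt + 2y*dy/dt = 2x*y + 2y*(-x) = 0
(D) d/dt[x - y] = y - (-x) = x + y, not identically 0

Only (C) has zero time-derivative. So x^2 + y^2 (the squared radius; trajectories are circles) is the conserved quantity.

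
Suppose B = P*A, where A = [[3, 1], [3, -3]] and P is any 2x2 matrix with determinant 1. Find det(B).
-12

By the multiplicative property of determinants, det(B) = det(P*A) = det(P) * det(A) = det(A),
so the determinant is invariant under multiplication by any determinant-1 matrix; we just need det(A).

det(A) = (3)(-3) - (1)(3) = -9 - 3 = -12

Therefore det(B) = 1 * (-12) = -12.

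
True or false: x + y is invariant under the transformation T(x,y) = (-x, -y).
False

Substitute T(x,y) = (-x, -y) into the expression and compare with the original.

Original: x + y
After applying T: (-x) + (-y) = -x - y

This differs from the original x + y (difference: -2x - 2y), so the expression is NOT invariant.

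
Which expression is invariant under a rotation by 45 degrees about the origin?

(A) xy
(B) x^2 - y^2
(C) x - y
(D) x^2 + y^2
D

A rotation by 45 degrees sends (x, y) to (sqrt(2)x/2 - sqrt(2)y/2, sqrt(2)x/2 + sqrt(2)y/2).
Substitute the transformed coordinates into each option and compare with the original:
(A) xy  ->  (sqrt(2)x/2 - sqrt(2)y/2)(sqrt(2)x/2 + sqrt(2)y/2) = x^2/2 - y^2/2   [differs from xy: not invariant]
(B) x^2 - y^2  ->  (sqrt(2)x/2 - sqrt(2)y/2)^2 - (sqrt(2)x/2 + sqrt(2)y/2)^2 = -2xy   [differs from x^2 - y^2: not invariant]
(C) x - y  ->  (sqrt(2)x/2 - sqrt(2)y/2) - (sqrt(2)x/2 + sqrt(2)y/2) = -sqrt(2)y   [differs from x - y: not invariant]
(D) x^2 + y^2  ->  (sqrt(2)x/2 - sqrt(2)y/2)^2 + (sqrt(2)x/2 + sqrt(2)y/2)^2 = x^2 + y^2   [equals x^2 + y^2: invariant]

Only option (D), x^2 + y^2, is unchanged by the transformation.
Geometrically, x^2 + y^2 is the squared distance from the origin, which every rotation about the origin preserves.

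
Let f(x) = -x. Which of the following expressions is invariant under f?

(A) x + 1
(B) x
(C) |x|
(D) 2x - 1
C

For f(x) = -x:
Applying f replaces x by -x. Since |-x| = |x|, the absolute value is unchanged by f, whereas x -> -x, 2x - 1 -> -2x - 1 and x + 1 -> -x + 1 all change.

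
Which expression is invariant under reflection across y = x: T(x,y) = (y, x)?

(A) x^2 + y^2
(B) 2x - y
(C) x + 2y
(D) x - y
A

The map is reflection across y = x: T(x,y) = (y, x).
Substitute the transformed coordinates into each option and compare with the original:
(A) x^2 + y^2  ->  (y)^2 + (x)^2 = x^2 + y^2   [equals x^2 + y^2: invariant]
(B) 2x - y  ->  2(y) - (x) = -x + 2y   [differs from 2x - y: not invariant]
(C) x + 2y  ->  (y) + 2(x) = 2x + y   [differs from x + 2y: not invariant]
(D) x - y  ->  (y) - (x) = -x + y   [differs from x - y: not invariant]

Only option (A), x^2 + y^2, is unchanged by the transformation.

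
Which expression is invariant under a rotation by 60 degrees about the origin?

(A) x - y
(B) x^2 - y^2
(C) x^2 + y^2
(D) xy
C

A rotation by 60 degrees sends (x, y) to (x/2 - sqrt(3)y/2, sqrt(3)x/2 + y/2).
Substitute the transformed coordinates into each option and compare with the original:
(A) x - y  ->  (x/2 - sqrt(3)y/2) - (sqrt(3)x/2 + y/2) = -sqrt(3)x/2 + x/2 - sqrt(3)y/2 - y/2   [differs from x - y: not invariant]
(B) x^2 - y^2  ->  (x/2 - sqrt(3)y/2)^2 - (sqrt(3)x/2 + y/2)^2 = -x^2/2 - sqrt(3)xy + y^2/2   [differs from x^2 - y^2: not invariant]
(C) x^2 + y^2  ->  (x/2 - sqrt(3)y/2)^2 + (sqrt(3)x/2 + y/2)^2 = x^2 + y^2   [equals x^2 + y^2: invariant]
(D) xy  ->  (x/2 - sqrt(3)y/2)(sqrt(3)x/2 + y/2) = sqrt(3)x^2/4 - xy/2 - sqrt(3)y^2/4   [differs from xy: not invariant]

Only option (C), x^2 + y^2, is unchanged by the transformation.
Geometrically, x^2 + y^2 is the squared distance from the origin, which every rotation about the origin preserves.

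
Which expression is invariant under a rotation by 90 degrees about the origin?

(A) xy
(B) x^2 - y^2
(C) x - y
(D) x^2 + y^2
D

A rotation by 90 degrees sends (x, y) to (-y, x).
Substitute the transformed coordinates into each option and compare with the original:
(A) xy  ->  (-y)(x) = -xy   [differs from xy: not invariant]
(B) x^2 - y^2  ->  (-y)^2 - (x)^2 = -x^2 + y^2   [differs from x^2 - y^2: not invariant]
(C) x - y  ->  (-y) - (x) = -x - y   [differs from x - y: not invariant]
(D) x^2 + y^2  ->  (-y)^2 + (x)^2 = x^2 + y^2   [equals x^2 + y^2: invariant]

Only option (D), x^2 + y^2, is unchanged by the transformation.
Geometrically, x^2 + y^2 is the squared distance from the origin, which every rotation about the origin preserves.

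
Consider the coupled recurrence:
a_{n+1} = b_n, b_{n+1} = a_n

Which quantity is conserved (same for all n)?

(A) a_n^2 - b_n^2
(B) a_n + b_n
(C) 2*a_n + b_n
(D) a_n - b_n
B

Replace a_n by a_{n+1} = b_n and b_n by b_{n+1} = a_n in each option and simplify:
(A) a_n^2 - b_n^2  ->  (b_n)^2 - (a_n)^2 = -a_n^2 + b_n^2   [not conserved]
(B) a_n + b_n  ->  (b_n) + (a_n) = a_n + b_n   [conserved]
(C) 2*a_n + b_n  ->  2*(b_n) + (a_n) = a_n + 2*b_n   [not conserved]
(D) a_n - b_n  ->  (b_n) - (a_n) = -a_n + b_n   [not conserved]

Only (B) a_n + b_n returns to itself after one step, so it is the conserved quantity.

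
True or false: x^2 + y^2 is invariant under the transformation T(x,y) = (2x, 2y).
False

Substitute T(x,y) = (2x, 2y) into the expression and compare with the original.

Original: x^2 + y^2
After applying T: (2x)^2 + (2y)^2 = 4x^2 + 4y^2

This differs from the original x^2 + y^2 (difference: 3x^2 + 3y^2), so the expression is NOT invariant.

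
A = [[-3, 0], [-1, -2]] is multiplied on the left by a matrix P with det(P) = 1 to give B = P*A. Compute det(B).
6

By the multiplicative property of determinants, det(B) = det(P*A) = det(P) * det(A) = det(A),
so the determinant is invariant under multiplication by any determinant-1 matrix; we just need det(A).

det(A) = (-3)(-2) - (0)(-1) = 6 - 0 = 6

Therefore det(B) = 1 * 6 = 6.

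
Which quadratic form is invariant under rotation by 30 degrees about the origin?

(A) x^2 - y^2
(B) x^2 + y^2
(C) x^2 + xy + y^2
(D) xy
B

Rotation by 30 degrees sends (x, y) to (sqrt(3)x/2 - y/2, x/2 + sqrt(3)y/2).
Substitute the transformed coordinates into each option and compare with the original:
(A) x^2 - y^2  ->  (sqrt(3)x/2 - y/2)^2 - (x/2 + sqrt(3)y/2)^2 = x^2/2 - sqrt(3)xy - y^2/2   [differs from x^2 - y^2: not invariant]
(B) x^2 + y^2  ->  (sqrt(3)x/2 - y/2)^2 + (x/2 + sqrt(3)y/2)^2 = x^2 + y^2   [equals x^2 + y^2: invariant]
(C) x^2 + xy + y^2  ->  (sqrt(3)x/2 - y/2)^2 + (sqrt(3)x/2 - y/2)(x/2 + sqrt(3)y/2) + (x/2 + sqrt(3)y/2)^2 = sqrt(3)x^2/4 + x^2 + xy/2 - sqrt(3)y^2/4 + y^2   [differs from x^2 + xy + y^2: not invariant]
(D) xy  ->  (sqrt(3)x/2 - y/2)(x/2 + sqrt(3)y/2) = sqrt(3)x^2/4 + xy/2 - sqrt(3)y^2/4   [differs from xy: not invariant]

Only option (B), x^2 + y^2, is unchanged by the transformation.
x^2 + y^2 is the squared distance from the origin, which rotations preserve.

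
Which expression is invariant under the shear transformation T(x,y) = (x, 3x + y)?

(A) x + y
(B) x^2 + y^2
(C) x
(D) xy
C

Under the shear T(x,y) = (x, 3x + y):
Substitute the transformed coordinates into each option and compare with the original:
(A) x + y  ->  (x) + (3x + y) = 4x + y   [differs from x + y: not invariant]
(B) x^2 + y^2  ->  (x)^2 + (3x + y)^2 = 10x^2 + 6xy + y^2   [differs from x^2 + y^2: not invariant]
(C) x  ->  (x) = x   [equals x: invariant]
(D) xy  ->  (x)(3x + y) = 3x^2 + xy   [differs from xy: not invariant]

Only option (C), x, is unchanged by the transformation.
A vertical shear moves points parallel to the y-axis, so the x-coordinate (and any function of x alone) is unchanged.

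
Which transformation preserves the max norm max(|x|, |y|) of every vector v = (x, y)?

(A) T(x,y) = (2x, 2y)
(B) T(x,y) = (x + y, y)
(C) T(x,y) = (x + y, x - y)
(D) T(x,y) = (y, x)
D

A transformation preserves a norm if ||T(v)|| = ||v|| for every v; a single vector where the norm changes rules an option out.

(A) T(x,y) = (2x, 2y): v = (1, 0) has norm max(|1|, |0|) = 1, but T(v) = (2, 0) has norm 2 -- not preserved.
(B) T(x,y) = (x + y, y): v = (1, 1) has norm max(|1|, |1|) = 1, but T(v) = (2, 1) has norm 2 -- not preserved.
(C) T(x,y) = (x + y, x - y): v = (1, 1) has norm max(|1|, |1|) = 1, but T(v) = (2, 0) has norm 2 -- not preserved.
(D) T(x,y) = (y, x): preserves the norm -- it only permutes the coordinates and/or flips signs, which leaves max(|x|, |y|) unchanged.

Therefore the answer is (D).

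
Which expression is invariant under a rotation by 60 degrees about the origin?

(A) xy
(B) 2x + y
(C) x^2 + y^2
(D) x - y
C

A rotation by 60 degrees sends (x, y) to (x/2 - sqrt(3)y/2, sqrt(3)x/2 + y/2).
Substitute the transformed coordinates into each option and compare with the original:
(A) xy  ->  (x/2 - sqrt(3)y/2)(sqrt(3)x/2 + y/2) = sqrt(3)x^2/4 - xy/2 - sqrt(3)y^2/4   [differs from xy: not invariant]
(B) 2x + y  ->  2(x/2 - sqrt(3)y/2) + (sqrt(3)x/2 + y/2) = sqrt(3)x/2 + x - sqrt(3)y + y/2   [differs from 2x + y: not invariant]
(C) x^2 + y^2  ->  (x/2 - sqrt(3)y/2)^2 + (sqrt(3)x/2 + y/2)^2 = x^2 + y^2   [equals x^2 + y^2: invariant]
(D) x - y  ->  (x/2 - sqrt(3)y/2) - (sqrt(3)x/2 + y/2) = -sqrt(3)x/2 + x/2 - sqrt(3)y/2 - y/2   [differs from x - y: not invariant]

Only option (C), x^2 + y^2, is unchanged by the transformation.
Geometrically, x^2 + y^2 is the squared distance from the origin, which every rotation about the origin preserves.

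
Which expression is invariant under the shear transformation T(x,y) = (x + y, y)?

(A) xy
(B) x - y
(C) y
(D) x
C

Under the shear T(x,y) = (x + y, y):
Substitute the transformed coordinates into each option and compare with the original:
(A) xy  ->  (x + y)(y) = xy + y^2   [differs from xy: not invariant]
(B) x - y  ->  (x + y) - (y) = x   [differs from x - y: not invariant]
(C) y  ->  (y) = y   [equals y: invariant]
(D) x  ->  (x + y) = x + y   [differs from x: not invariant]

Only option (C), y, is unchanged by the transformation.
A horizontal shear moves points parallel to the x-axis, so the y-coordinate (and any function of y alone) is unchanged.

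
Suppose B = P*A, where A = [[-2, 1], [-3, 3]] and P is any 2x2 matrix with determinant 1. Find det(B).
-3

By the multiplicative property of determinants, det(B) = det(P*A) = det(P) * det(A) = det(A),
so the determinant is invariant under multiplication by any determinant-1 matrix; we just need det(A).

det(A) = (-2)(3) - (1)(-3) = -6 - (-3) = -3

Therefore det(B) = 1 * (-3) = -3.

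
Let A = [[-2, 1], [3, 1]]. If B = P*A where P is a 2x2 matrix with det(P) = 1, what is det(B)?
-5

By the multiplicative property of determinants, det(B) = det(P*A) = det(P) * det(A) = det(A),
so the determinant is invariant under multiplication by any determinant-1 matrix; we just need det(A).

det(A) = (-2)(1) - (1)(3) = -2 - 3 = -5

Therefore det(B) = 1 * (-5) = -5.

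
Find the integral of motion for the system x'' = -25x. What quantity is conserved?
E = (x')^2 + 25x^2

Multiply the equation by x':
x' * x'' = -25x * x'
The left side is d/dt[(x')^2/2] and the right side is d/dt[-25x^2/2], so
d/dt[(x')^2/2 + 25x^2/2] = 0, i.e. (x')^2/2 + 25x^2/2 = constant.
Multiplying by 2, the integral of motion is E = (x')^2 + 25x^2.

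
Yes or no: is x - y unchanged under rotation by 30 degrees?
No

Applying rotation by 30 degrees: x' = x*cos(30 degrees) - y*sin(30 degrees) = sqrt(3)x/2 - y/2, y' = x*sin(30 degrees) + y*cos(30 degrees) = x/2 + sqrt(3)y/2

Substituting into x - y:
(sqrt(3)x/2 - y/2) - (x/2 + sqrt(3)y/2)
= -x/2 + sqrt(3)x/2 - sqrt(3)y/2 - y/2

This differs from the original expression x - y, so it is NOT invariant.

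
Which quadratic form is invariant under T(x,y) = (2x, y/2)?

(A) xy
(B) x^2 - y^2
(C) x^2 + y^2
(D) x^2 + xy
A

T multiplies x by 2 and divides y by 2.
Substitute the transformed coordinates into each option and compare with the original:
(A) xy  ->  (2x)(y/2) = xy   [equals xy: invariant]
(B) x^2 - y^2  ->  (2x)^2 - (y/2)^2 = 4x^2 - y^2/4   [differs from x^2 - y^2: not invariant]
(C) x^2 + y^2  ->  (2x)^2 + (y/2)^2 = 4x^2 + y^2/4   [differs from x^2 + y^2: not invariant]
(D) x^2 + xy  ->  (2x)^2 + (2x)(y/2) = 4x^2 + xy   [differs from x^2 + xy: not invariant]

Only option (A), xy, is unchanged by the transformation.
The factors 2 and 1/2 cancel only in the pure product xy.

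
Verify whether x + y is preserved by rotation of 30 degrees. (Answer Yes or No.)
No

Applying rotation by 30 degrees: x' = x*cos(30 degrees) - y*sin(30 degrees) = sqrt(3)x/2 - y/2, y' = x*sin(30 degrees) + y*cos(30 degrees) = x/2 + sqrt(3)y/2

Substituting into x + y:
(sqrt(3)x/2 - y/2) + (x/2 + sqrt(3)y/2)
= x/2 + sqrt(3)x/2 - y/2 + sqrt(3)y/2

This differs from the original expression x + y, so it is NOT invariant.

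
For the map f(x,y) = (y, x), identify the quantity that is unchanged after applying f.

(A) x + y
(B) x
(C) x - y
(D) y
A

For f(x,y) = (y, x):
After applying f: x' = y, y' = x. So x' + y' = y + x = x + y.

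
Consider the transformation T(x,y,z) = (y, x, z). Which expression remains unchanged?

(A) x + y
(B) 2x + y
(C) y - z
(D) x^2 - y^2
A

Apply T(x,y,z) = (y, x, z) to each option, i.e. replace (x, y, z) by the transformed coordinates.
Substitute the transformed coordinates into each option and compare with the original:
(A) x + y  ->  (y) + (x) = x + y   [equals x + y: invariant]
(B) 2x + y  ->  2(y) + (x) = x + 2y   [differs from 2x + y: not invariant]
(C) y - z  ->  (x) - (z) = x - z   [differs from y - z: not invariant]
(D) x^2 - y^2  ->  (y)^2 - (x)^2 = -x^2 + y^2   [differs from x^2 - y^2: not invariant]

Only option (A), x + y, is unchanged by the transformation.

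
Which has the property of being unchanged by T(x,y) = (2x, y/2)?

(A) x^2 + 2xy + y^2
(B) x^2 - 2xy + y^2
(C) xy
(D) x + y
C

An expression E(x,y) is invariant under T if E(T(x,y)) = E(x,y). Here T(x,y) = (2x, y/2).
Substitute the transformed coordinates into each option and compare with the original:
(A) x^2 + 2xy + y^2  ->  (2x)^2 + 2(2x)(y/2) + (y/2)^2 = 4x^2 + 2xy + y^2/4   [differs from x^2 + 2xy + y^2: not invariant]
(B) x^2 - 2xy + y^2  ->  (2x)^2 - 2(2x)(y/2) + (y/2)^2 = 4x^2 - 2xy + y^2/4   [differs from x^2 - 2xy + y^2: not invariant]
(C) xy  ->  (2x)(y/2) = xy   [equals xy: invariant]
(D) x + y  ->  (2x) + (y/2) = 2x + y/2   [differs from x + y: not invariant]

Only option (C), xy, is unchanged by the transformation.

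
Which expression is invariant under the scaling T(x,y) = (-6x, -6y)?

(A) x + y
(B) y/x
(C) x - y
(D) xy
B

Under the uniform scaling T(x,y) = (-6x, -6y):
Substitute the transformed coordinates into each option and compare with the original:
(A) x + y  ->  (-6x) + (-6y) = -6x - 6y   [differs from x + y: not invariant]
(B) y/x  ->  (-6y)/(-6x) = y/x   [equals y/x: invariant]
(C) x - y  ->  (-6x) - (-6y) = -6x + 6y   [differs from x - y: not invariant]
(D) xy  ->  (-6x)(-6y) = 36xy   [differs from xy: not invariant]

Only option (B), y/x, is unchanged by the transformation.
The common factor -6 cancels in a ratio of coordinates, while sums, products and sums of squares pick up factors of -6 or 36.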